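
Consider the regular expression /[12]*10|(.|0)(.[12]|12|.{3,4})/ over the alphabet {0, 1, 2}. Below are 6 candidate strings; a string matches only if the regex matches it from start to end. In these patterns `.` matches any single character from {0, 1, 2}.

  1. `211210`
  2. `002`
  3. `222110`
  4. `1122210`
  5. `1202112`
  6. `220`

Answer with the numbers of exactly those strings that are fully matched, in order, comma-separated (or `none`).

1, 2, 3, 4

1 → match
2 → match
3 → match
4 → match
5 → no match
6 → no match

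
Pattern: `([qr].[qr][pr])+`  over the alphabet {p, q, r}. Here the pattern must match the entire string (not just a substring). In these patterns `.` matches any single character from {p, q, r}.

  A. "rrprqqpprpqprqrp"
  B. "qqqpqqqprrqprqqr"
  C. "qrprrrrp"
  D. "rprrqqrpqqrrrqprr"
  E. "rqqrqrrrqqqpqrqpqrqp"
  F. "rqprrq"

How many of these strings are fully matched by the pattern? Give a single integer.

A → no match
B → match
C → no match
D → no match
E → match
F → no match
Total matched: 2

2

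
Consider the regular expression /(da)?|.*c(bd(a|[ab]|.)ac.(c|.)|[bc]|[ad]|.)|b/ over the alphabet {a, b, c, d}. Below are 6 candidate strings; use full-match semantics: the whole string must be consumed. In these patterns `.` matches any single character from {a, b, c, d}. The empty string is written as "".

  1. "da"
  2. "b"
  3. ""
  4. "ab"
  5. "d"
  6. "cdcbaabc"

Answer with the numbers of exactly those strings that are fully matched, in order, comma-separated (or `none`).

1 → match
2 → match
3 → match
4 → no match
5 → no match
6 → no match

1, 2, 3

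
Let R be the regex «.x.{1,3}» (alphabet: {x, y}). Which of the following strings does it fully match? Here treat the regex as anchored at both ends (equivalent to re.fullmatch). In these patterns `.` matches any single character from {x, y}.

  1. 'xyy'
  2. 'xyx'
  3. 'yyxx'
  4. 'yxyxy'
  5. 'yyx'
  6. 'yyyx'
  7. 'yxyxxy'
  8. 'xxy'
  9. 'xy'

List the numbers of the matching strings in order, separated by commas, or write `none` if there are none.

1 → no match
2 → no match
3 → no match
4 → match
5 → no match
6 → no match
7 → no match
8 → match
9 → no match

4, 8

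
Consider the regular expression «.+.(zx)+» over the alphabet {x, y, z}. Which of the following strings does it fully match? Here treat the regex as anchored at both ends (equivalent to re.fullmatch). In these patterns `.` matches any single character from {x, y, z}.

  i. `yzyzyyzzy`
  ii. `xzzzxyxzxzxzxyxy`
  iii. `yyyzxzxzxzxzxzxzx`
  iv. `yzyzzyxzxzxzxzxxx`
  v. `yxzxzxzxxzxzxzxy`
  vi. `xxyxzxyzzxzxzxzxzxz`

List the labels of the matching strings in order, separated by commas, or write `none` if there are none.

iii

i → no match — must end with `zx`
ii → no match — must end with `zx`
iii → match
iv → no match — must end with `zx`
v → no match — must end with `zx`
vi → no match — must end with `zx`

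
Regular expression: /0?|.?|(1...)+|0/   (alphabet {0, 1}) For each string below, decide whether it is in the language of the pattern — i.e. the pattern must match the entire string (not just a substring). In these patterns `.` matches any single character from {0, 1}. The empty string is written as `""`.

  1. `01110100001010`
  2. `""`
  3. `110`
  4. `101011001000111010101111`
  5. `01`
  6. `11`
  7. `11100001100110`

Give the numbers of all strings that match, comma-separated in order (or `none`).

2, 4

1 → no match
2 → match
3 → no match
4 → match
5 → no match
6 → no match
7 → no match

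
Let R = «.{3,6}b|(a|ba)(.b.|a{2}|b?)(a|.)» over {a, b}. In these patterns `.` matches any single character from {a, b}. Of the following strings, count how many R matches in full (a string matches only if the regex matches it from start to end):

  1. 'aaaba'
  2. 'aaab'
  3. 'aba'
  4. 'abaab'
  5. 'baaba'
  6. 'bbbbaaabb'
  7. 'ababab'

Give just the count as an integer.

1 → no match
2 → match
3 → match
4 → match
5 → no match
6 → no match
7 → match
Total matched: 4

4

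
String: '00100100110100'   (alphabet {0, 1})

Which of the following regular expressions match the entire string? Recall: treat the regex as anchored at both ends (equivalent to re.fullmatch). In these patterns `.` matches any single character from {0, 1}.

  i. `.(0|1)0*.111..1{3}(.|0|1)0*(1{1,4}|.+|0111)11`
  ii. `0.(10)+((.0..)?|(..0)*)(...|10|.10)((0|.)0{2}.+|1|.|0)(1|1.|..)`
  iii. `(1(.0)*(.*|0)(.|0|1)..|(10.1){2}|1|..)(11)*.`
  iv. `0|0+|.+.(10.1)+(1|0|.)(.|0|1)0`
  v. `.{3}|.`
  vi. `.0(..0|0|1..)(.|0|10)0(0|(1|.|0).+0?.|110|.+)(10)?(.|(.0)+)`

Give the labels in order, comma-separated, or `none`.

i → no match — must end with '11'
ii → no match
iii → no match
iv → no match
v → no match
vi → match

vi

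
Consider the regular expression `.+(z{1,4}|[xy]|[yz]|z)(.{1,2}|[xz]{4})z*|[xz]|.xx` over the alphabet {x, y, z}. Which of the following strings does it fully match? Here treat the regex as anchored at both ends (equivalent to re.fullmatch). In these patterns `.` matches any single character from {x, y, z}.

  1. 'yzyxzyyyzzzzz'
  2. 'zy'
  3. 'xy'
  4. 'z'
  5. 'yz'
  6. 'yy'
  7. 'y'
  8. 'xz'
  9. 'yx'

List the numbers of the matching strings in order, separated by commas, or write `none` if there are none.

1, 4

1 → match
2 → no match
3 → no match
4 → match
5 → no match
6 → no match
7 → no match
8 → no match
9 → no match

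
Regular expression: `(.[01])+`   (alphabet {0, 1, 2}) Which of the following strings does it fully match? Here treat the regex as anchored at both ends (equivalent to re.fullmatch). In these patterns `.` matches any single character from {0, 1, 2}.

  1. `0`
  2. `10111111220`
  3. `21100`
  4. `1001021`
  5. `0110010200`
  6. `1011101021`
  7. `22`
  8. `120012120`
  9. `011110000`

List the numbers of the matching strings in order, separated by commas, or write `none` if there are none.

6

1 → no match
2 → no match
3 → no match
4 → no match
5 → no match
6 → match
7 → no match
8 → no match
9 → no match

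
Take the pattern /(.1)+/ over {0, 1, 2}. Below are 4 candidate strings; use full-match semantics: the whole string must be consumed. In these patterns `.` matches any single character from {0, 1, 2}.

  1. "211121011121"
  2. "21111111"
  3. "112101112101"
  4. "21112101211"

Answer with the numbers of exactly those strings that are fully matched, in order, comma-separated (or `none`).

1, 2, 3

1 → match
2 → match
3 → match
4 → no match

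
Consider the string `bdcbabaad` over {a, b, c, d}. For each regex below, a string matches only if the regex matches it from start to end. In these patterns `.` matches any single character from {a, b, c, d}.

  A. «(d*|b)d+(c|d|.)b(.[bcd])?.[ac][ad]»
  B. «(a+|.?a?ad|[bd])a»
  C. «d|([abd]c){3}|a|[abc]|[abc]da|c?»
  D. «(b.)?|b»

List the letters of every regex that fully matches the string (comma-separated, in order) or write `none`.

A → match
B → no match — must end with `a`
C → no match
D → no match

A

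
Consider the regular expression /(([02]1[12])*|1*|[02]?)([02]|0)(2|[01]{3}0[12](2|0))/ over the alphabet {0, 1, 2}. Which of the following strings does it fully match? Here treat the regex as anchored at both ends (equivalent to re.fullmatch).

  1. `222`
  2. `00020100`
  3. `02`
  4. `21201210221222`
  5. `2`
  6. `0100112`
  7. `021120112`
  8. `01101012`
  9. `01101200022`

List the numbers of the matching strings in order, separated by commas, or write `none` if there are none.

1. `222` → match
2. `00020100` → no match
3. `02` → match
4 → no match
5. `2` → no match
6. `0100112` → no match
7. `021120112` → no match
8. `01101012` → no match
9. `01101200022` → no match

1, 3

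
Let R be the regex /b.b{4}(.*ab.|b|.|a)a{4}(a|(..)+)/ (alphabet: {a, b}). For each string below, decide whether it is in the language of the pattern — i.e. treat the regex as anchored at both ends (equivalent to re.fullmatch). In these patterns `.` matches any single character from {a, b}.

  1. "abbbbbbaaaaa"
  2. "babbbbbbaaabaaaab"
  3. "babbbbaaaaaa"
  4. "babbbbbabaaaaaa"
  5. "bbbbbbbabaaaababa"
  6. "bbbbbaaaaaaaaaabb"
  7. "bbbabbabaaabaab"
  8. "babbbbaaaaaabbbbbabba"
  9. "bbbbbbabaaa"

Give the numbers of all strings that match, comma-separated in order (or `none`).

1 → no match — must start with "b"
2 → no match
3 → match
4 → match
5 → no match
6 → no match
7 → no match
8 → match
9 → no match

3, 4, 8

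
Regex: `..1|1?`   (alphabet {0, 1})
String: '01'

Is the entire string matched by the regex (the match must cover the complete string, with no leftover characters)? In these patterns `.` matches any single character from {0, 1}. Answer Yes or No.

No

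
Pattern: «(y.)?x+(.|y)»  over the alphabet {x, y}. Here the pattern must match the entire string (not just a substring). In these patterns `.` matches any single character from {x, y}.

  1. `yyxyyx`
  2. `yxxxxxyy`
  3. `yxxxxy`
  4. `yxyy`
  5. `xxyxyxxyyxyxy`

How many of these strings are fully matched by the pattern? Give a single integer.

1 → no match
2 → no match
3 → match
4 → no match
5 → no match
Total matched: 1

1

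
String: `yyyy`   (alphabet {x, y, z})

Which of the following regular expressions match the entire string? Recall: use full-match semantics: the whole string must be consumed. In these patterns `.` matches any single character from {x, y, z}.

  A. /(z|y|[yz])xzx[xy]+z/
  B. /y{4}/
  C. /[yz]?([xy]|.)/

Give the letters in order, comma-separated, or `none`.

B

A → no match — must end with `z`
B → match
C → no match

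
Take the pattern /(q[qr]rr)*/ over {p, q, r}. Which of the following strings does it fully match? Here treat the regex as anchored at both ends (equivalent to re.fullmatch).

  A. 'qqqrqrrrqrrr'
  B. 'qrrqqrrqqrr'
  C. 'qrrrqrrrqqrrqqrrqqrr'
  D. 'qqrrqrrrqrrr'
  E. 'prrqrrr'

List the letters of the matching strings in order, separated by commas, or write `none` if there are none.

C, D

A → no match
B → no match
C → match
D → match
E → no match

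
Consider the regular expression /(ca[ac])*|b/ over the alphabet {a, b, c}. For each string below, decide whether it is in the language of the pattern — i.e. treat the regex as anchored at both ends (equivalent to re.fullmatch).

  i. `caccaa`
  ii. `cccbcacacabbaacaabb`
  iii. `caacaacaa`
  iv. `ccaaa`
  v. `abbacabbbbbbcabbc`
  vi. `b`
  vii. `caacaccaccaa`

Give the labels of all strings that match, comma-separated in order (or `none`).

i. `caccaa` → match
ii → no match
iii. `caacaacaa` → match
iv. `ccaaa` → no match
v → no match
vi. `b` → match
vii. `caacaccaccaa` → match

i, iii, vi, vii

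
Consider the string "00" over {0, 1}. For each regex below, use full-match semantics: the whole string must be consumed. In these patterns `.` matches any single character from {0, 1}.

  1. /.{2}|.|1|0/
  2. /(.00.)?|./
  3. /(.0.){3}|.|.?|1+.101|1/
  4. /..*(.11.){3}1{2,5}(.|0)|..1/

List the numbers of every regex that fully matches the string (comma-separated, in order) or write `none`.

1 → match
2 → no match
3 → no match
4 → no match

1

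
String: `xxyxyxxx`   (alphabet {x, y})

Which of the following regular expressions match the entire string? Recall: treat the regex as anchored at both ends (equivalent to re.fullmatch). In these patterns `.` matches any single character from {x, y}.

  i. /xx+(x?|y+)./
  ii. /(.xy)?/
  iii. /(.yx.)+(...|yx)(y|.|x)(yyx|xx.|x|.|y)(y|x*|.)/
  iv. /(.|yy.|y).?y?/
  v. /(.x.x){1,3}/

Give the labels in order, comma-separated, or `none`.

i → no match
ii → no match
iii → no match
iv → no match
v → match

v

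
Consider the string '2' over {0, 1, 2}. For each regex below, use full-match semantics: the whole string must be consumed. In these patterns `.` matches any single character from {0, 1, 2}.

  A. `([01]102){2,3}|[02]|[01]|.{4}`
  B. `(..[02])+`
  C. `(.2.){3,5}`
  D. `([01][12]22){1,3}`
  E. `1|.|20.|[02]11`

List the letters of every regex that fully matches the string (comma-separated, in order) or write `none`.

A, E

A → match
B → no match
C → no match
D → no match — must end with '22'
E → match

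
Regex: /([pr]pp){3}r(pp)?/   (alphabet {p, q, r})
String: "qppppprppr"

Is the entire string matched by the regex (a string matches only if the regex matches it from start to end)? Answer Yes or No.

No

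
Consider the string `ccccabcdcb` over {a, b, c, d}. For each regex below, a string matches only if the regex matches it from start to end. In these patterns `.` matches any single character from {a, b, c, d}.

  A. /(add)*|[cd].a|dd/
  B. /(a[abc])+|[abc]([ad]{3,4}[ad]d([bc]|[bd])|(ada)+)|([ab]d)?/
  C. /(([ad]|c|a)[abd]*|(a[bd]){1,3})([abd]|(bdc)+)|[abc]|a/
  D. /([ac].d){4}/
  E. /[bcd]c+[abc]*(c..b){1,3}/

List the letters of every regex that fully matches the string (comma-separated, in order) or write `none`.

A → no match
B → no match
C → no match
D → no match — must end with `d`
E → match

E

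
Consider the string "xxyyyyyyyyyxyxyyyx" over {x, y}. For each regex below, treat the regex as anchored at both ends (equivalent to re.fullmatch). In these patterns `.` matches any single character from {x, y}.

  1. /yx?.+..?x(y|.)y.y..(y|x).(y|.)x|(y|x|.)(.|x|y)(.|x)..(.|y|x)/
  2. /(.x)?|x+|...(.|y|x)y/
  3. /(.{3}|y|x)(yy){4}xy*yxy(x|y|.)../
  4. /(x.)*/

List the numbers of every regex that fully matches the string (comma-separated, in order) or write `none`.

1 → no match
2 → no match
3 → match
4 → no match

3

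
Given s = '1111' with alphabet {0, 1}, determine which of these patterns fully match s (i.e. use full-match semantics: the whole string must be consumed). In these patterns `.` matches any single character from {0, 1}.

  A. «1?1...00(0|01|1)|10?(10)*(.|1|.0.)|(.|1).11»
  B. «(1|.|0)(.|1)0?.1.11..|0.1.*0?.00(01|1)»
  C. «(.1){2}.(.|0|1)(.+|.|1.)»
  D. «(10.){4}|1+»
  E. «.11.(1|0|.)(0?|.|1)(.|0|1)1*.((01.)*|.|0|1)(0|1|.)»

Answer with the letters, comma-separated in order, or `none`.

A, D

A → match
B → no match
C → no match
D → match
E → no match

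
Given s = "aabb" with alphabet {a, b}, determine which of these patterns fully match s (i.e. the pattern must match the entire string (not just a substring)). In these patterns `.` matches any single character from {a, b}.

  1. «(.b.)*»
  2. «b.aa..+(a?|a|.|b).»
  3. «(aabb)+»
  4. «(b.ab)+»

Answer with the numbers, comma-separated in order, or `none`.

3

1 → no match
2 → no match — must start with "b"
3 → match
4 → no match — must start with "b"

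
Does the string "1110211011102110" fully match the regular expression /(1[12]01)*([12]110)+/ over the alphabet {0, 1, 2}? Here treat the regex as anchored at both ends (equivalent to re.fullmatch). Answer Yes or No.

Yes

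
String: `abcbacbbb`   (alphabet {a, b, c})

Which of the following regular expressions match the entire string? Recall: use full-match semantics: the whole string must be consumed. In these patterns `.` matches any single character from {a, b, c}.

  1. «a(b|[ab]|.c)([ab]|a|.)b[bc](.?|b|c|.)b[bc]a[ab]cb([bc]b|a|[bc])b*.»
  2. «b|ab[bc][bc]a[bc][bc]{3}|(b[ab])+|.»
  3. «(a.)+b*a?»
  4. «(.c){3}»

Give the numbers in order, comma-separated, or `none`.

1 → no match
2 → match
3 → no match
4 → no match — must end with `c`

2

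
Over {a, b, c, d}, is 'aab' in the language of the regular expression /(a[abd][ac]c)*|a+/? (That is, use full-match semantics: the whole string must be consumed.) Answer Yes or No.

No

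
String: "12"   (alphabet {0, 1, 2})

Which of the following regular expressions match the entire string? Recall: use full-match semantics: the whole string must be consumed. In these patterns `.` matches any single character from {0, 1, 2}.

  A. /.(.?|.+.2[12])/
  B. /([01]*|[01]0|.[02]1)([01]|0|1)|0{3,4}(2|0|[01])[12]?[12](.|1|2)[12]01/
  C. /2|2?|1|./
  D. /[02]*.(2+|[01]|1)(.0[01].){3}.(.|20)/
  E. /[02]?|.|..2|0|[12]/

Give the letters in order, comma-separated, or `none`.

A → match
B → no match
C → no match
D → no match
E → no match

A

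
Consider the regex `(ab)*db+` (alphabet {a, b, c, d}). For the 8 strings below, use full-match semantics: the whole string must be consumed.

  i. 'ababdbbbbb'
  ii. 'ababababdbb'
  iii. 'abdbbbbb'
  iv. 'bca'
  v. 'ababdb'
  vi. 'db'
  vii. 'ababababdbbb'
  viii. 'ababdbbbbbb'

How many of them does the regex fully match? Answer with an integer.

i → match
ii → match
iii → match
iv → no match — must end with 'b'
v → match
vi → match
vii → match
viii → match
Total matched: 7

7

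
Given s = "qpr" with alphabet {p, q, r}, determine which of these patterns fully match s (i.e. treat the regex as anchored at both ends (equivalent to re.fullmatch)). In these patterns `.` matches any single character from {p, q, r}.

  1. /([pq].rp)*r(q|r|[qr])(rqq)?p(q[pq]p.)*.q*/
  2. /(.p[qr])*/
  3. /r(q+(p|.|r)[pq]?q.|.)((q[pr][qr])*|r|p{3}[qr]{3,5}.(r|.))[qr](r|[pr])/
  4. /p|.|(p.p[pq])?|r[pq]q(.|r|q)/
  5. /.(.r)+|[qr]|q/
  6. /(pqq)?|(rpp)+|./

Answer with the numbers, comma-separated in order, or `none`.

2, 5

1 → no match
2 → match
3 → no match — must start with "r"
4 → no match
5 → match
6 → no match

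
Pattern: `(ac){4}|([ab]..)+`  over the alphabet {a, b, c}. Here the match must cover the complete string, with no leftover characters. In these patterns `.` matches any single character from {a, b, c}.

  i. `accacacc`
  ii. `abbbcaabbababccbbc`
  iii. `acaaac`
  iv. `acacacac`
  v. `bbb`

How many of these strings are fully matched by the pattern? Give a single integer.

i → no match
ii → match
iii → match
iv → match
v → match
Total matched: 4

4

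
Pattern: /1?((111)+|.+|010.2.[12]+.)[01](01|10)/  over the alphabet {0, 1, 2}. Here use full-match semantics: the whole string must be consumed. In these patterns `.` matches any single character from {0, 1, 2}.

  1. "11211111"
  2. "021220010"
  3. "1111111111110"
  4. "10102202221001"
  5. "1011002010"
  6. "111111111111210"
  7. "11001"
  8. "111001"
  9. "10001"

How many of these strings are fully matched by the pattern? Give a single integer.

7

1. "11211111" → no match
2. "021220010" → match
3 → match
4 → match
5. "1011002010" → match
6 → no match
7. "11001" → match
8. "111001" → match
9. "10001" → match
Total matched: 7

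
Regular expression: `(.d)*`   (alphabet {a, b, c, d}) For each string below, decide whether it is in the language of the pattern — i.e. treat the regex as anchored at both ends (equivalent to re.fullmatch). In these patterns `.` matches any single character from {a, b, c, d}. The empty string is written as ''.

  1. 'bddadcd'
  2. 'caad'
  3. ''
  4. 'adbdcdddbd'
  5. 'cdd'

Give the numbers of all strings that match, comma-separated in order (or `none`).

3, 4

1 → no match
2 → no match
3 → match
4 → match
5 → no match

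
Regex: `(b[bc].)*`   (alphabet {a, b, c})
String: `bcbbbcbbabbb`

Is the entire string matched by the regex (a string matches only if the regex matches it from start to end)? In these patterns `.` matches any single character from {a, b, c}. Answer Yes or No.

Yes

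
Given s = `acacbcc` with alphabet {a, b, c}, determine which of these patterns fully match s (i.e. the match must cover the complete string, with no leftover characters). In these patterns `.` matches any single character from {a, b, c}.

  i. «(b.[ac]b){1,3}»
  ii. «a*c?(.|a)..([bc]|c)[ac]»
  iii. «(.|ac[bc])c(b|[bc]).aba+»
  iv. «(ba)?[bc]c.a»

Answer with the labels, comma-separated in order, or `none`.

ii

i → no match — must start with `b`
ii → match
iii → no match — must end with `a`
iv → no match — must end with `a`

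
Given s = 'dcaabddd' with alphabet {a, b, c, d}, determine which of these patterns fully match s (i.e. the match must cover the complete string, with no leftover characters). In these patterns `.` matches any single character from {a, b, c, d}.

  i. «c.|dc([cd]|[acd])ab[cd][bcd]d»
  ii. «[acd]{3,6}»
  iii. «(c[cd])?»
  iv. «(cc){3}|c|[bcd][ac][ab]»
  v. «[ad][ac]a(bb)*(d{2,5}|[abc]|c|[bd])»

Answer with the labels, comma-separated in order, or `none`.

i → match
ii → no match
iii → no match
iv → no match
v → no match

i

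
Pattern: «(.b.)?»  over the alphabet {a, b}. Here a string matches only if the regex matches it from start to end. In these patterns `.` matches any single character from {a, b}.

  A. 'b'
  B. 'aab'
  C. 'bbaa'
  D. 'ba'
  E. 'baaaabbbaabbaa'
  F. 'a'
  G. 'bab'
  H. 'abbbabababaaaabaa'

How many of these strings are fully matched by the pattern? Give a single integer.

A. 'b' → no match
B. 'aab' → no match
C. 'bbaa' → no match
D. 'ba' → no match
E → no match
F. 'a' → no match
G. 'bab' → no match
H → no match
Total matched: 0

0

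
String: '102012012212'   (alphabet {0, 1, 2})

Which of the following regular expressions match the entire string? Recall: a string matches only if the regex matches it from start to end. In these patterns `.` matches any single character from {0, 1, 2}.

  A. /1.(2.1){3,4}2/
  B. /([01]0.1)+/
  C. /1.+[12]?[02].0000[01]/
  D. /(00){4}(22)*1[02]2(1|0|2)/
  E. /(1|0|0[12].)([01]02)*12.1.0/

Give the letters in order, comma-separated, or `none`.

A → match
B → no match — must end with '1'
C → no match
D → no match — must start with '00'
E → no match — must end with '0'

A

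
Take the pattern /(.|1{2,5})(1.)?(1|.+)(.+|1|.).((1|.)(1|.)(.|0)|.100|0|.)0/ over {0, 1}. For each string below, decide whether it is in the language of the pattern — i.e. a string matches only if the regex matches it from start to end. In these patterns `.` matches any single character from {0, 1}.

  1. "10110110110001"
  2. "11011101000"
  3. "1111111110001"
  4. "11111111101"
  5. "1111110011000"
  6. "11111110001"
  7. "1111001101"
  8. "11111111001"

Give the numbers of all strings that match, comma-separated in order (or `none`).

1 → no match — must end with "0"
2. "11011101000" → match
3 → no match — must end with "0"
4. "11111111101" → no match — must end with "0"
5 → match
6. "11111110001" → no match — must end with "0"
7. "1111001101" → no match — must end with "0"
8. "11111111001" → no match — must end with "0"

2, 5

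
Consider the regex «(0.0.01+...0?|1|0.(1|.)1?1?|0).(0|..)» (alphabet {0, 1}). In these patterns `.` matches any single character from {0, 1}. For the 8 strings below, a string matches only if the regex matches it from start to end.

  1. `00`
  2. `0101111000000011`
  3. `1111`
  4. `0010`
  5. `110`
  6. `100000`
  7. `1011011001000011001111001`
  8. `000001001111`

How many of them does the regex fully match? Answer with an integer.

1 → no match
2 → no match
3 → match
4 → match
5 → match
6 → no match
7 → no match
8 → match
Total matched: 4

4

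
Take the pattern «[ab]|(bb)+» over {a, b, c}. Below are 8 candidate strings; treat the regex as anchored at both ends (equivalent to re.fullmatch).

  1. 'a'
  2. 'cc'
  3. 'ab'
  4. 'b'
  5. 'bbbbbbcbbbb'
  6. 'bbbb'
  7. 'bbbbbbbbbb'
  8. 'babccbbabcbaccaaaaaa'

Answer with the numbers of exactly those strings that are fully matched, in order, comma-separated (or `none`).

1, 4, 6, 7

1 → match
2 → no match
3 → no match
4 → match
5 → no match
6 → match
7 → match
8 → no match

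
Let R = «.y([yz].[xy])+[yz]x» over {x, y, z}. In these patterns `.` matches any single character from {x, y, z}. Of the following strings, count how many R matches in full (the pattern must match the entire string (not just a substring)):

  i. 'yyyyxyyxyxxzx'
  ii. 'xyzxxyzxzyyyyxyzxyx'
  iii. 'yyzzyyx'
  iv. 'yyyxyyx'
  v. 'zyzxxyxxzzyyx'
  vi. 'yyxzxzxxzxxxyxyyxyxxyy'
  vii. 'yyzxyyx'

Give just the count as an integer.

6

i → match
ii → match
iii → match
iv → match
v → match
vi → no match — must end with 'x'
vii → match
Total matched: 6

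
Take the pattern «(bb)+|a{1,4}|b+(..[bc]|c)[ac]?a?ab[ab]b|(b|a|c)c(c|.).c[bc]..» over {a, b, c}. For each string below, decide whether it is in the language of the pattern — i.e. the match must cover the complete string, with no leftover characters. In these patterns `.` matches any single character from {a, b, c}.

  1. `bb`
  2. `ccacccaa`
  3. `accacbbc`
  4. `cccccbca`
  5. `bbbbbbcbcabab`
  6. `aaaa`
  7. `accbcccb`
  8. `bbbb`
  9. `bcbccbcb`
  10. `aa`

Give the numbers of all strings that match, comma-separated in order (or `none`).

1 → match
2 → match
3 → match
4 → match
5 → match
6 → match
7 → match
8 → match
9 → match
10 → match

1, 2, 3, 4, 5, 6, 7, 8, 9, 10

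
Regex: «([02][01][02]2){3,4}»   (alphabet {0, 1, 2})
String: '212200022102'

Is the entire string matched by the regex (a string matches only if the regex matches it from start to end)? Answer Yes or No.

Yes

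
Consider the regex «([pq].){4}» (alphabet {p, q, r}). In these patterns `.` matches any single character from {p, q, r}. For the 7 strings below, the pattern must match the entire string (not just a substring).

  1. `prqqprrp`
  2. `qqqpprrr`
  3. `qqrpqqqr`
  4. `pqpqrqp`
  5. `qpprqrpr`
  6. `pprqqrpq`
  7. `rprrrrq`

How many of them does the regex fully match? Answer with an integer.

1 → no match
2 → no match
3 → no match
4 → no match
5 → match
6 → no match
7 → no match
Total matched: 1

1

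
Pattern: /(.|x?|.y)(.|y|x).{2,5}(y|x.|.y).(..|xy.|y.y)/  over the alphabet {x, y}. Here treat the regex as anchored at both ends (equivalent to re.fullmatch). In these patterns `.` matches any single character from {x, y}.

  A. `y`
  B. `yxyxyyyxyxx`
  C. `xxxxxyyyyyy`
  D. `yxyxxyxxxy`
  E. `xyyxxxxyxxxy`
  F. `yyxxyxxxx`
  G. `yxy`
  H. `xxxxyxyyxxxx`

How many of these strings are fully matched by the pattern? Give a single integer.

A → no match
B → no match
C → match
D → no match
E → no match
F → no match
G → no match
H → no match
Total matched: 1

1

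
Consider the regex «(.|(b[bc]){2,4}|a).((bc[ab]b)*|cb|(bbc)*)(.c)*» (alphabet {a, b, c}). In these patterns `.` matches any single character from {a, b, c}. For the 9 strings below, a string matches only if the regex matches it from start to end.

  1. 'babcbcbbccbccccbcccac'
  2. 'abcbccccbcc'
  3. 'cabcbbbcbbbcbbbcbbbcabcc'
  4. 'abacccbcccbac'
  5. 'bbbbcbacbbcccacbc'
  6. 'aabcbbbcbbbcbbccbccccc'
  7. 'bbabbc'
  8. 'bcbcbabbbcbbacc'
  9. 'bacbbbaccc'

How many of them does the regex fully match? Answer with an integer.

1 → no match
2 → no match
3 → match
4 → no match
5 → no match
6 → match
7 → no match
8 → no match
9 → no match
Total matched: 2

2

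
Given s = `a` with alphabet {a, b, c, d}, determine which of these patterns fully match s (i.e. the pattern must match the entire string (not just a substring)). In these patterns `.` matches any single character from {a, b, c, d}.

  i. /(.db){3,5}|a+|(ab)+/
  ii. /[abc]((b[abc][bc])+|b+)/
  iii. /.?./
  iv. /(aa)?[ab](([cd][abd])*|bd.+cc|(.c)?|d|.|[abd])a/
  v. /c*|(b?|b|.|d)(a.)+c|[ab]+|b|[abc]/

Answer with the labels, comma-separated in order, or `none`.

i, iii, v

i → match
ii → no match
iii → match
iv → no match
v → match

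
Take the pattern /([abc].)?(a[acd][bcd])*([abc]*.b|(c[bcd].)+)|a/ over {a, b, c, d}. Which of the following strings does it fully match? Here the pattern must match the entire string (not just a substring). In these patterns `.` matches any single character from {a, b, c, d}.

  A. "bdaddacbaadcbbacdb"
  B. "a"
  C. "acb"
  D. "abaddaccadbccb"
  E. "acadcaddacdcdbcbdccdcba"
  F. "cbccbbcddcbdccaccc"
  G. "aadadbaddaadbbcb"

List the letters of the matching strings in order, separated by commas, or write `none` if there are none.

A → match
B → match
C → match
D → match
E → match
F → match
G → match

A, B, C, D, E, F, G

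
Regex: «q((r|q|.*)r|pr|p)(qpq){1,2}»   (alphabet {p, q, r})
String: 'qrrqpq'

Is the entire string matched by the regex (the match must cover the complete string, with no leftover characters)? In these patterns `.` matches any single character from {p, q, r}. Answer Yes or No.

Yes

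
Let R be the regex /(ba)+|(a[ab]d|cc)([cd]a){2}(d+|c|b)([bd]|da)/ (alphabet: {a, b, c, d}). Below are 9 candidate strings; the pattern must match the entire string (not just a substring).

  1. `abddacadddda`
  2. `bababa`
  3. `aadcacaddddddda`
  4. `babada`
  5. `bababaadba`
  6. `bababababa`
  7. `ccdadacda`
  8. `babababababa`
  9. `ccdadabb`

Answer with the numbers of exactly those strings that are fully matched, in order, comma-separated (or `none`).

1, 2, 3, 6, 7, 8, 9

1 → match
2 → match
3 → match
4 → no match
5 → no match
6 → match
7 → match
8 → match
9 → match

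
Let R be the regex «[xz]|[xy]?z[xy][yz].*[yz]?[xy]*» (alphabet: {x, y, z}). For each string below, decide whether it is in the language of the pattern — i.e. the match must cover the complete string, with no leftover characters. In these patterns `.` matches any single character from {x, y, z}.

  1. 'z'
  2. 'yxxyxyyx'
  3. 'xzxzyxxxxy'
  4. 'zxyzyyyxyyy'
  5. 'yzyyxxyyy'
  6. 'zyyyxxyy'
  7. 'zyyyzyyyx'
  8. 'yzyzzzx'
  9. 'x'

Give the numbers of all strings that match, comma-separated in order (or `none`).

1 → match
2 → no match
3 → match
4 → match
5 → match
6 → match
7 → match
8 → match
9 → match

1, 3, 4, 5, 6, 7, 8, 9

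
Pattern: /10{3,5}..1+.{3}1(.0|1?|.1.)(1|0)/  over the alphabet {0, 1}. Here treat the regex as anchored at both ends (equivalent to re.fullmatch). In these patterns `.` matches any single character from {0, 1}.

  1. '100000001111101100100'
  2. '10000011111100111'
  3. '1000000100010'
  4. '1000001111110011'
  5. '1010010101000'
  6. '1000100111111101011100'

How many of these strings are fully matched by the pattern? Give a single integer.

3

1 → no match
2 → match
3 → match
4 → match
5 → no match
6 → no match
Total matched: 3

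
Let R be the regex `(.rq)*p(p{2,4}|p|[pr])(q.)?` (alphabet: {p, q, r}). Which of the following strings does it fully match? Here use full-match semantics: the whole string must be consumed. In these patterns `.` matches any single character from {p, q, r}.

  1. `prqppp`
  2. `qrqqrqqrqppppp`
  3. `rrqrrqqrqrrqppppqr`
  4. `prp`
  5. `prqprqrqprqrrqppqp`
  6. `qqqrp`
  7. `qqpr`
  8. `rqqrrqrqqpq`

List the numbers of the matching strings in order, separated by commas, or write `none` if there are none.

1, 2, 3

1 → match
2 → match
3 → match
4 → no match
5 → no match
6 → no match
7 → no match
8 → no match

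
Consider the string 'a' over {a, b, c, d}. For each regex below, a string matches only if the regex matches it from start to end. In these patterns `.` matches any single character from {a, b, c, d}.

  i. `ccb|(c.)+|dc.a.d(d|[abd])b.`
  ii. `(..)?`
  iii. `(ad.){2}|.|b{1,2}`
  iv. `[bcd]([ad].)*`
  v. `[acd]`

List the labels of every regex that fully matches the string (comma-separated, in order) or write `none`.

iii, v

i → no match
ii → no match
iii → match
iv → no match
v → match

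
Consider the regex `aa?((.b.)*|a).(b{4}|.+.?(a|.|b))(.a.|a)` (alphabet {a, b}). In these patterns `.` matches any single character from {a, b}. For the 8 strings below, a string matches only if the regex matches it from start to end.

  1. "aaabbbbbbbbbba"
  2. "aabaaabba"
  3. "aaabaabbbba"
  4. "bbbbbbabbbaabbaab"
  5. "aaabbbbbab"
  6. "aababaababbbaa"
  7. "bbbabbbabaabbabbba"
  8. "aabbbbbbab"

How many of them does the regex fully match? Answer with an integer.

6

1 → match
2 → match
3 → match
4 → no match — must start with "a"
5 → match
6 → match
7 → no match — must start with "a"
8 → match
Total matched: 6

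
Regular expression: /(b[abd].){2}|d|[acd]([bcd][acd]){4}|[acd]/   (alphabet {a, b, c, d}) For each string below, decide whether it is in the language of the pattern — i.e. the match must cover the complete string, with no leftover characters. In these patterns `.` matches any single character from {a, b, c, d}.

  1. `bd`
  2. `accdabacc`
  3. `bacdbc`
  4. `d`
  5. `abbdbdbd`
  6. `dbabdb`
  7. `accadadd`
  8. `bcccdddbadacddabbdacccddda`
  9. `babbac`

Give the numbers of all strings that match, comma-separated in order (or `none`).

2, 4, 9

1 → no match
2 → match
3 → no match
4 → match
5 → no match
6 → no match
7 → no match
8 → no match
9 → match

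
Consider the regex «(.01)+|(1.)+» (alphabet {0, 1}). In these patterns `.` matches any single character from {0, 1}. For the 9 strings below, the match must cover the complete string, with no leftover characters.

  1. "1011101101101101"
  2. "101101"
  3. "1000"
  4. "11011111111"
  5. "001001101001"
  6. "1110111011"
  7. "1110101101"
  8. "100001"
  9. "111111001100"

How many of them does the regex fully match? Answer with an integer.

1 → no match
2 → match
3 → no match
4 → no match
5 → match
6 → match
7 → no match
8 → no match
9 → no match
Total matched: 3

3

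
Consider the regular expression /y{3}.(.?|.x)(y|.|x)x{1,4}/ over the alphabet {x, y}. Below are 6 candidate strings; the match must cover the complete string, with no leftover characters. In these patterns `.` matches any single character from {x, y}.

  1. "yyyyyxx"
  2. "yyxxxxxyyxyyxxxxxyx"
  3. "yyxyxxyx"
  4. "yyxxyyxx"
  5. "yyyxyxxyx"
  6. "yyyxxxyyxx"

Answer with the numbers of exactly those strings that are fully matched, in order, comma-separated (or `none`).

1. "yyyyyxx" → match
2 → no match
3. "yyxyxxyx" → no match
4. "yyxxyyxx" → no match
5. "yyyxyxxyx" → no match
6. "yyyxxxyyxx" → no match

1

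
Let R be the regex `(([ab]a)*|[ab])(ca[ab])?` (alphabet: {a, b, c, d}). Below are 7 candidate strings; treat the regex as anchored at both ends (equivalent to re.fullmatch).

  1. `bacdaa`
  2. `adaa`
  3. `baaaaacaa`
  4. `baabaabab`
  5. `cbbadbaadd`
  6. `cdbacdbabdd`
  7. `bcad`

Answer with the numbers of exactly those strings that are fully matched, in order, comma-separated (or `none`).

1. `bacdaa` → no match
2. `adaa` → no match
3. `baaaaacaa` → match
4. `baabaabab` → no match
5. `cbbadbaadd` → no match
6. `cdbacdbabdd` → no match
7. `bcad` → no match

3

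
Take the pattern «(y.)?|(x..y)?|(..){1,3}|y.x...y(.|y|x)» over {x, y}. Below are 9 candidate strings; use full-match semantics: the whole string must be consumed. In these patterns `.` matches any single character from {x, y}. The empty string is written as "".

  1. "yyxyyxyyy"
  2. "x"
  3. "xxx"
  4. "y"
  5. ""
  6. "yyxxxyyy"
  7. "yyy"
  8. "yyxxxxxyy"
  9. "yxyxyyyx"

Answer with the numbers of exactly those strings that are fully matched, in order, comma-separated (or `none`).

5, 6

1 → no match
2 → no match
3 → no match
4 → no match
5 → match
6 → match
7 → no match
8 → no match
9 → no match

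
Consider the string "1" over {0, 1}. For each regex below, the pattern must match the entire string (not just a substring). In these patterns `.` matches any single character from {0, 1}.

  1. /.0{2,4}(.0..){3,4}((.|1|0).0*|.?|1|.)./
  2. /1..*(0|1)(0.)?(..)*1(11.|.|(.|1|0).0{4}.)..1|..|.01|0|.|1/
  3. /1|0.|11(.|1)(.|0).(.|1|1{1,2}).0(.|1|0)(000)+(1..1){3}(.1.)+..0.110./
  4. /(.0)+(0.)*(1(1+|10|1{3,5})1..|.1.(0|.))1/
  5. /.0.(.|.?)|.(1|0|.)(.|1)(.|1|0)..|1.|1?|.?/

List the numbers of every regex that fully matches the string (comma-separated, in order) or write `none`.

2, 3, 5

1 → no match
2 → match
3 → match
4 → no match
5 → match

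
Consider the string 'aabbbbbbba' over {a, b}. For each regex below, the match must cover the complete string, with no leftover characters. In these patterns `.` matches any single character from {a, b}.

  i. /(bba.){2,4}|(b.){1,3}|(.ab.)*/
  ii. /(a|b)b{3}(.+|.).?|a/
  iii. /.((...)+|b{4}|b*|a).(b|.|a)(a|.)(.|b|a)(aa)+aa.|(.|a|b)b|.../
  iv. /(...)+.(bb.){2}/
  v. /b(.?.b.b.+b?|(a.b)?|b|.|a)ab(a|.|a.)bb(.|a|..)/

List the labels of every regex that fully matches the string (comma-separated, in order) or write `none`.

iv

i → no match
ii → no match
iii → no match
iv → match
v → no match — must start with 'b'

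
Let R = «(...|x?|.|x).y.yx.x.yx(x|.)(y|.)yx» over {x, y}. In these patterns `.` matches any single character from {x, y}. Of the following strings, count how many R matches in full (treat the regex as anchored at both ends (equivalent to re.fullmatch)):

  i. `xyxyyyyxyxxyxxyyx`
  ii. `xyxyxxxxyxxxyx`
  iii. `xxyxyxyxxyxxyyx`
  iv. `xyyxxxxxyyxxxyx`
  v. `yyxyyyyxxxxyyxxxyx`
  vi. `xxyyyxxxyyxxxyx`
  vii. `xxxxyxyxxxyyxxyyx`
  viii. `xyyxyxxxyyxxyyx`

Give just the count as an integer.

i → match
ii → match
iii → match
iv → no match
v → no match
vi → match
vii → match
viii → match
Total matched: 6

6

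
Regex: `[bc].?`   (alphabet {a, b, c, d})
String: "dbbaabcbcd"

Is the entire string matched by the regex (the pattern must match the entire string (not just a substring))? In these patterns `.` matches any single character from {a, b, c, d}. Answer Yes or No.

No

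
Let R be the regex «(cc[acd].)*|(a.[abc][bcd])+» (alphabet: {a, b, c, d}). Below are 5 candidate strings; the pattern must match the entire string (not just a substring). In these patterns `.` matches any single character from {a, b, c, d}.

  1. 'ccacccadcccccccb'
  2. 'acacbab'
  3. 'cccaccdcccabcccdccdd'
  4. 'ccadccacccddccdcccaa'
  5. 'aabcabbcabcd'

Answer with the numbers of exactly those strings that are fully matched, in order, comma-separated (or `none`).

1 → match
2. 'acacbab' → no match
3 → match
4 → match
5. 'aabcabbcabcd' → match

1, 3, 4, 5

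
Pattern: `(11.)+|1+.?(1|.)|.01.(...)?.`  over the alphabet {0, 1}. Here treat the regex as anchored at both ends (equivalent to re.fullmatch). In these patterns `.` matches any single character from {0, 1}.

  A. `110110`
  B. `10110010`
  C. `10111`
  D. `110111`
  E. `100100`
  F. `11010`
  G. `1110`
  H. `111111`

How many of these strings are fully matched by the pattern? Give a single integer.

A → match
B → match
C → match
D → match
E → no match
F → no match
G → match
H → match
Total matched: 6

6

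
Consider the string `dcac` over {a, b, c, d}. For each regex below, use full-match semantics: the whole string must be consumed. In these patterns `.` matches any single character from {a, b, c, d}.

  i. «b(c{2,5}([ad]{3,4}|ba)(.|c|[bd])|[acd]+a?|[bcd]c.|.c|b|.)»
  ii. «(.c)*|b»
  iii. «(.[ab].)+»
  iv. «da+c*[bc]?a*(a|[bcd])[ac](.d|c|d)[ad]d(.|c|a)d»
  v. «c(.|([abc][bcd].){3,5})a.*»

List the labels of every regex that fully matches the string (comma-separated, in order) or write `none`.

i → no match — must start with `b`
ii → match
iii → no match
iv → no match — must start with `da`
v → no match — must start with `c`

ii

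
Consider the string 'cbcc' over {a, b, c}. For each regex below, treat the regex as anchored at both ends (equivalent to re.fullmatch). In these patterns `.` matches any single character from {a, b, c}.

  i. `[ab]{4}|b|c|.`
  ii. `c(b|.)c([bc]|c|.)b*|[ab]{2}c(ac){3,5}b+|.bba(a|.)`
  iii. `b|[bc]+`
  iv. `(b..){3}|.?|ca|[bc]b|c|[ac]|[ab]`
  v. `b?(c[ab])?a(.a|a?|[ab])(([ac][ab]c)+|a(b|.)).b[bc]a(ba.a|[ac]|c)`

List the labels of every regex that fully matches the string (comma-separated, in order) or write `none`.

ii, iii

i → no match
ii → match
iii → match
iv → no match
v → no match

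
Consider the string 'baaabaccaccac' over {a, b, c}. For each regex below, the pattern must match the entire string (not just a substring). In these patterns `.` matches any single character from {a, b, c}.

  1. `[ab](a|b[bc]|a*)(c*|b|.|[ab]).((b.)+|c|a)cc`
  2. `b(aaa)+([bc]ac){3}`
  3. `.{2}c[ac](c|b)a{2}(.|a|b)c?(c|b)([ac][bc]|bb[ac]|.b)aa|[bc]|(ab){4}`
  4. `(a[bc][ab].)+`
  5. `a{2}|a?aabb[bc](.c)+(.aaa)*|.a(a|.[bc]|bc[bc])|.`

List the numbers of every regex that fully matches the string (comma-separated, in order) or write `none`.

1 → no match — must end with 'cc'
2 → match
3 → no match
4 → no match — must start with 'a'
5 → no match

2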